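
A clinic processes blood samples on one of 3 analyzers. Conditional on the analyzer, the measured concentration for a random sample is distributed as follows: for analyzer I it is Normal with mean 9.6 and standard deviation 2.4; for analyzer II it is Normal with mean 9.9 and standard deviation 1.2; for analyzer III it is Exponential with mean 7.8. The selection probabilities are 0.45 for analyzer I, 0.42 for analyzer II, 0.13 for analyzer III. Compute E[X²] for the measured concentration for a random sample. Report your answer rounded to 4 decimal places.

For each component E[X²] = Var + (mean)², giving I: 97.92; II: 99.45; III: 121.68.
Overall E[X²] = 0.45·97.92 + 0.42·99.45 + 0.13·121.68 = 101.651.

101.6514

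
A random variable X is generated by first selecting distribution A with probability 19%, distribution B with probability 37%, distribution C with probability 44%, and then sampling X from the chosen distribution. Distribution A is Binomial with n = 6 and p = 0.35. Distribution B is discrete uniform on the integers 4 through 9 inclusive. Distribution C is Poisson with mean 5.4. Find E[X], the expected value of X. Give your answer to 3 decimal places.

Component means — A: 2.1; B: 6.5; C: 5.4.
E[X] = 0.19·2.1 + 0.37·6.5 + 0.44·5.4 = 5.18.

5.180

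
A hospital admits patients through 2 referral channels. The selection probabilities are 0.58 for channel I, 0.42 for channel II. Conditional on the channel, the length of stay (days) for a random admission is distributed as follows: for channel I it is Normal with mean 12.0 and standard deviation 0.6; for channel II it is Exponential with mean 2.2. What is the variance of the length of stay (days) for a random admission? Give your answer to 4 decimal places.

25.6369

Per component, I: μ=12, E[X²]=144.36; II: μ=2.2, E[X²]=9.68.
E[X] = 0.58·12 + 0.42·2.2 = 7.884.
E[X²] = 0.58·144.36 + 0.42·9.68 = 87.7944.
Var(X) = E[X²] − (E[X])² = 87.7944 − 62.1575 = 25.6369.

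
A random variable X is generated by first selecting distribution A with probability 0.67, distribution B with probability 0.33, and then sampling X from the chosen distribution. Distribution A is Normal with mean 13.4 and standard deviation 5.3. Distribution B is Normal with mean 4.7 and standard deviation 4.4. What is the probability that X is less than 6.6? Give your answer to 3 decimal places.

0.287

Conditional on each component, P(X < 6.6): A: 0.0997427; B: 0.667063.
By total probability, P(X < 6.6) = 0.67·0.0997427 + 0.33·0.667063 = 0.286958.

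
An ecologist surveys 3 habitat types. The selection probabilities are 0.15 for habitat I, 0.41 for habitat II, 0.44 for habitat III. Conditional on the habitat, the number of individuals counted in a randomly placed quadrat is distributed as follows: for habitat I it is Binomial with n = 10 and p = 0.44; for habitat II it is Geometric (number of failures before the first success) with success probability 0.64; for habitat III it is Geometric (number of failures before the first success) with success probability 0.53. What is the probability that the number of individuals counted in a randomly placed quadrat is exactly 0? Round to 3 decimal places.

Conditional on each habitat, P(X = 0): I: 0.00303305; II: 0.64; III: 0.53.
By total probability, P(X = 0) = 0.15·0.00303305 + 0.41·0.64 + 0.44·0.53 = 0.496055.

0.496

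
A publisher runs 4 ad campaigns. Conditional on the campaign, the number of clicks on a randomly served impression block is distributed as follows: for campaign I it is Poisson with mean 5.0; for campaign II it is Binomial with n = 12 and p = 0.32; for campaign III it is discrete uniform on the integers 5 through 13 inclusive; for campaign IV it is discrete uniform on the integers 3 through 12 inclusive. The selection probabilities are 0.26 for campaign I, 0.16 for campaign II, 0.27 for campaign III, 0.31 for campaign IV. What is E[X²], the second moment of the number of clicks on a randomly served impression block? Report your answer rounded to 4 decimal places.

For each component E[X²] = Var + (mean)², giving I: 30; II: 17.3568; III: 87.6667; IV: 64.5.
Overall E[X²] = 0.26·30 + 0.16·17.3568 + 0.27·87.6667 + 0.31·64.5 = 54.2421.

54.2421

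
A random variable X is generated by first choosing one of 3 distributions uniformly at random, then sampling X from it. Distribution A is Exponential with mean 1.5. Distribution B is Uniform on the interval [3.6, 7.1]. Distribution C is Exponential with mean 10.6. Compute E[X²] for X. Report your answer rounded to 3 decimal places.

For each component E[X²] = Var + (mean)², giving A: 4.5; B: 29.6433; C: 224.72.
Overall E[X²] = 0.333333·4.5 + 0.333333·29.6433 + 0.333333·224.72 = 86.2878.

86.288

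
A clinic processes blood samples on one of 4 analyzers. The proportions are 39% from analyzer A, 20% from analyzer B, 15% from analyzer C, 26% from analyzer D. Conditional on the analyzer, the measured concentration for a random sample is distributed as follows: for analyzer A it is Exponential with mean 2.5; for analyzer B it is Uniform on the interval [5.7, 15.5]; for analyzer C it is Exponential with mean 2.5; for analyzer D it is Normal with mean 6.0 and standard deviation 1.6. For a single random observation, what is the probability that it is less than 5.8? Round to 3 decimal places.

Conditional on each analyzer, P(X < 5.8): A: 0.901726; B: 0.0102041; C: 0.901726; D: 0.450262.
By total probability, P(X < 5.8) = 0.39·0.901726 + 0.2·0.0102041 + 0.15·0.901726 + 0.26·0.450262 = 0.606041.

0.606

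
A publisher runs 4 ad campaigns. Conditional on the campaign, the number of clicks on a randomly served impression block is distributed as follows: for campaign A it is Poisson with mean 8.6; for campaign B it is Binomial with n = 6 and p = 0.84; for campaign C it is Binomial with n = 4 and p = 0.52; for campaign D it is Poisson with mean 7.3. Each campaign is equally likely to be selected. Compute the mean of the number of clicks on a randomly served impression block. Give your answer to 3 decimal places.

5.755

Component means — A: 8.6; B: 5.04; C: 2.08; D: 7.3.
E[X] = 0.25·8.6 + 0.25·5.04 + 0.25·2.08 + 0.25·7.3 = 5.755.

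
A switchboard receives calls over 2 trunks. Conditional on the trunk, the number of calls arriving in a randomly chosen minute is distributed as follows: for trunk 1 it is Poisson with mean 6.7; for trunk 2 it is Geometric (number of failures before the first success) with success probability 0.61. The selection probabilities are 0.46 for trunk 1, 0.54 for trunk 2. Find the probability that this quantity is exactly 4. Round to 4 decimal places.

0.0552

Conditional on each trunk, P(X = 4): 1: 0.103351; 2: 0.014112.
By total probability, P(X = 4) = 0.46·0.103351 + 0.54·0.014112 = 0.055162.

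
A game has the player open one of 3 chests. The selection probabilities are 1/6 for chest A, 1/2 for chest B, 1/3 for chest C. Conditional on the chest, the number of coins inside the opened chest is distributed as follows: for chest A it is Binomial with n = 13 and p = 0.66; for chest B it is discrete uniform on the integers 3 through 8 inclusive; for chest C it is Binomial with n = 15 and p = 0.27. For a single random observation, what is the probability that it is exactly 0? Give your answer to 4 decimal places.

Conditional on each chest, P(X = 0): A: 8.11383e-07; B: 0; C: 0.00890929.
By total probability, P(X = 0) = 0.166667·8.11383e-07 + 0.5·0 + 0.333333·0.00890929 = 0.0029699.

0.0030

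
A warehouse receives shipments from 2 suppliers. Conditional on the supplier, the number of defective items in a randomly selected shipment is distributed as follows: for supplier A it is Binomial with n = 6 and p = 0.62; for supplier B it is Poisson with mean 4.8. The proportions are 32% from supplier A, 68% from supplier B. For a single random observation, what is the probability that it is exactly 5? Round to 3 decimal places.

0.186

Conditional on each supplier, P(X = 5): A: 0.208878; B: 0.174748.
By total probability, P(X = 5) = 0.32·0.208878 + 0.68·0.174748 = 0.185669.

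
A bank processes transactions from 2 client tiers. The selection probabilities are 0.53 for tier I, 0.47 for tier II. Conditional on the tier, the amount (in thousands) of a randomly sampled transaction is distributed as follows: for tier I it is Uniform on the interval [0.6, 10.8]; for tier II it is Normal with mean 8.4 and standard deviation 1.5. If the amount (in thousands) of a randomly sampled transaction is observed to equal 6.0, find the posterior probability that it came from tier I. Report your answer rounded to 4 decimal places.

Likelihoods f(6.0 | ·): I: 0.0980392; II: 0.0739472.
Posterior ∝ prior × likelihood. Numerator for I: 0.53·0.0980392 = 0.0519608.
Normalizing constant: 0.53·0.0980392 + 0.47·0.0739472 = 0.086716.
P(I | observation) = 0.0519608 / 0.086716 = 0.599207.

0.5992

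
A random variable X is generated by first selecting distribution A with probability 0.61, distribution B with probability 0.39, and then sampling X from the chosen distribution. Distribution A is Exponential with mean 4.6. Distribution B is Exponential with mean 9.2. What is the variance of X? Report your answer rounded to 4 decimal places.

Per component, A: μ=4.6, E[X²]=42.32; B: μ=9.2, E[X²]=169.28.
E[X] = 0.61·4.6 + 0.39·9.2 = 6.394.
E[X²] = 0.61·42.32 + 0.39·169.28 = 91.8344.
Var(X) = E[X²] − (E[X])² = 91.8344 − 40.8832 = 50.9512.

50.9512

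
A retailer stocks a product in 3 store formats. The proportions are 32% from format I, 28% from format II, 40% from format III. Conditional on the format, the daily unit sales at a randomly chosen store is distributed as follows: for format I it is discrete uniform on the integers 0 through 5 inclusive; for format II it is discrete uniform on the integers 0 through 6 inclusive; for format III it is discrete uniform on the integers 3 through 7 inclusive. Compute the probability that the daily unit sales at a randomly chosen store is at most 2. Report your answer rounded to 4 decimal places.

Conditional on each format, P(X ≤ 2): I: 0.5; II: 0.428571; III: 0.
By total probability, P(X ≤ 2) = 0.32·0.5 + 0.28·0.428571 + 0.4·0 = 0.28.

0.2800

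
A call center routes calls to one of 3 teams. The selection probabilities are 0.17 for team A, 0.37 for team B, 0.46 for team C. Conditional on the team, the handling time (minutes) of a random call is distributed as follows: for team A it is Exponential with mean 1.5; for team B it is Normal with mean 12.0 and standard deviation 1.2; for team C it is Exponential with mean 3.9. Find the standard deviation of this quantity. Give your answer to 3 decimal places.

Per component, A: μ=1.5, E[X²]=4.5; B: μ=12, E[X²]=145.44; C: μ=3.9, E[X²]=30.42.
E[X] = 0.17·1.5 + 0.37·12 + 0.46·3.9 = 6.489.
E[X²] = 0.17·4.5 + 0.37·145.44 + 0.46·30.42 = 68.571.
Var(X) = E[X²] − (E[X])² = 68.571 − 42.1071 = 26.4639.
SD(X) = √26.4639 = 5.14431.

5.144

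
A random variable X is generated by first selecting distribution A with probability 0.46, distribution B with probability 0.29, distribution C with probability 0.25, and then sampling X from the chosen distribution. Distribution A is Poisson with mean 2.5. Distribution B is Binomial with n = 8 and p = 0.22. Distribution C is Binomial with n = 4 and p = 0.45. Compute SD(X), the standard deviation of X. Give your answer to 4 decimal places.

1.3875

Per component, A: μ=2.5, E[X²]=8.75; B: μ=1.76, E[X²]=4.4704; C: μ=1.8, E[X²]=4.23.
E[X] = 0.46·2.5 + 0.29·1.76 + 0.25·1.8 = 2.1104.
E[X²] = 0.46·8.75 + 0.29·4.4704 + 0.25·4.23 = 6.37892.
Var(X) = E[X²] − (E[X])² = 6.37892 − 4.45379 = 1.92513.
SD(X) = √1.92513 = 1.38749.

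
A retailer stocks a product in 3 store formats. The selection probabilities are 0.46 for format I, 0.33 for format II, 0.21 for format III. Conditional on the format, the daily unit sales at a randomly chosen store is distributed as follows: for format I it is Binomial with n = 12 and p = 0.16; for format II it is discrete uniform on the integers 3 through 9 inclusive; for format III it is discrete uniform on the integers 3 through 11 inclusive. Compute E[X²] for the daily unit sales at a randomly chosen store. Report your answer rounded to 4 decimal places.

27.3276

For each component E[X²] = Var + (mean)², giving I: 5.2992; II: 40; III: 55.6667.
Overall E[X²] = 0.46·5.2992 + 0.33·40 + 0.21·55.6667 = 27.3276.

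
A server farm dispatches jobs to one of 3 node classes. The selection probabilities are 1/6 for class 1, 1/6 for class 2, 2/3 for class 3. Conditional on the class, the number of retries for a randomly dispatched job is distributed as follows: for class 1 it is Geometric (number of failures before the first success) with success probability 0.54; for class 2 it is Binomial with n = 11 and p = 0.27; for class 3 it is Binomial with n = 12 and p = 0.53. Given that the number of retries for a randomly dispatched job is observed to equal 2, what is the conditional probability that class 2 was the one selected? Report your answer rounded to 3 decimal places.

Likelihoods P(X=2 | ·): 1: 0.114264; 2: 0.236046; 3: 0.00975156.
Posterior ∝ prior × likelihood. Numerator for 2: 0.166667·0.236046 = 0.0393409.
Normalizing constant: 0.166667·0.114264 + 0.166667·0.236046 + 0.666667·0.00975156 = 0.064886.
P(2 | observation) = 0.0393409 / 0.064886 = 0.606309.

0.606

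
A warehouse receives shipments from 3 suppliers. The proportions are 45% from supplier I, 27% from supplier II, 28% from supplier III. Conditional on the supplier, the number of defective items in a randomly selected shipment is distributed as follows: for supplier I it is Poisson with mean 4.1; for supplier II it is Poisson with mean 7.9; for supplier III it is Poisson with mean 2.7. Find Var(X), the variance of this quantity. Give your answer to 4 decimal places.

Per component, I: μ=4.1, E[X²]=20.91; II: μ=7.9, E[X²]=70.31; III: μ=2.7, E[X²]=9.99.
E[X] = 0.45·4.1 + 0.27·7.9 + 0.28·2.7 = 4.734.
E[X²] = 0.45·20.91 + 0.27·70.31 + 0.28·9.99 = 31.1904.
Var(X) = E[X²] − (E[X])² = 31.1904 − 22.4108 = 8.77964.

8.7796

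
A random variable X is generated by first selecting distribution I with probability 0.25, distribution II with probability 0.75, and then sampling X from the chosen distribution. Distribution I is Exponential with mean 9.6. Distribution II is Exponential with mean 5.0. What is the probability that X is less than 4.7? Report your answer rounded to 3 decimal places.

0.554

Conditional on each component, P(X < 4.7): I: 0.387118; II: 0.609372.
By total probability, P(X < 4.7) = 0.25·0.387118 + 0.75·0.609372 = 0.553809.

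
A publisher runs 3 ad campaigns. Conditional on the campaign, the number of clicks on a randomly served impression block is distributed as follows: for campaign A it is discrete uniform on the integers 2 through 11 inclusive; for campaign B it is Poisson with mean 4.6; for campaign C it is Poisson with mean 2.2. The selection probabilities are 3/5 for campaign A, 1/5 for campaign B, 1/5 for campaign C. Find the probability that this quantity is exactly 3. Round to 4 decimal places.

0.1319

Conditional on each campaign, P(X = 3): A: 0.1; B: 0.163068; C: 0.196639.
By total probability, P(X = 3) = 0.6·0.1 + 0.2·0.163068 + 0.2·0.196639 = 0.131941.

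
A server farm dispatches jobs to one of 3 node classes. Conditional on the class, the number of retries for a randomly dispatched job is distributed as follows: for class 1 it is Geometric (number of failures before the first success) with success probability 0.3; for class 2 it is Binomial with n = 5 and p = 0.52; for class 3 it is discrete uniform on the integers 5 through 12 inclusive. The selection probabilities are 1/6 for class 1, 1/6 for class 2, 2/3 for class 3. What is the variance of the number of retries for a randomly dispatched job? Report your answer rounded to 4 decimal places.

Per component, 1: μ=2.33333, E[X²]=13.2222; 2: μ=2.6, E[X²]=8.008; 3: μ=8.5, E[X²]=77.5.
E[X] = 0.166667·2.33333 + 0.166667·2.6 + 0.666667·8.5 = 6.48889.
E[X²] = 0.166667·13.2222 + 0.166667·8.008 + 0.666667·77.5 = 55.205.
Var(X) = E[X²] − (E[X])² = 55.205 − 42.1057 = 13.0994.

13.0994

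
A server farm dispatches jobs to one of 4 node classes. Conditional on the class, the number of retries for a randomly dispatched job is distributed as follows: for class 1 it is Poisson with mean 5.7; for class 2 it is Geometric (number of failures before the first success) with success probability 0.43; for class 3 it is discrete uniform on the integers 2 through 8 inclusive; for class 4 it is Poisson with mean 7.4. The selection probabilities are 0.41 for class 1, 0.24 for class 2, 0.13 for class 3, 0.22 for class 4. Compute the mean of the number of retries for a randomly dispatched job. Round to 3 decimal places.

Component means — 1: 5.7; 2: 1.32558; 3: 5; 4: 7.4.
E[X] = 0.41·5.7 + 0.24·1.32558 + 0.13·5 + 0.22·7.4 = 4.93314.

4.933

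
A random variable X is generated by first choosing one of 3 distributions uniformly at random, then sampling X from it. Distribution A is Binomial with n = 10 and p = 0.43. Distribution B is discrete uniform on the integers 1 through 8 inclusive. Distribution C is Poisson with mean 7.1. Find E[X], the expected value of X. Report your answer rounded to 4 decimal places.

5.3000

Component means — A: 4.3; B: 4.5; C: 7.1.
E[X] = 0.333333·4.3 + 0.333333·4.5 + 0.333333·7.1 = 5.3.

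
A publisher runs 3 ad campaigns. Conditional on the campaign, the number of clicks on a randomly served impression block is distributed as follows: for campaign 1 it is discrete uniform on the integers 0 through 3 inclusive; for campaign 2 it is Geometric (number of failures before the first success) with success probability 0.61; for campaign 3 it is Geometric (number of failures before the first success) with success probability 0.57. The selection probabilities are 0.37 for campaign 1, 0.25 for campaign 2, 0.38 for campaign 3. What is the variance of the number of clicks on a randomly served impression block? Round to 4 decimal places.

Per component, 1: μ=1.5, E[X²]=3.5; 2: μ=0.639344, E[X²]=1.45687; 3: μ=0.754386, E[X²]=1.89258.
E[X] = 0.37·1.5 + 0.25·0.639344 + 0.38·0.754386 = 1.0015.
E[X²] = 0.37·3.5 + 0.25·1.45687 + 0.38·1.89258 = 2.3784.
Var(X) = E[X²] − (E[X])² = 2.3784 − 1.00301 = 1.37539.

1.3754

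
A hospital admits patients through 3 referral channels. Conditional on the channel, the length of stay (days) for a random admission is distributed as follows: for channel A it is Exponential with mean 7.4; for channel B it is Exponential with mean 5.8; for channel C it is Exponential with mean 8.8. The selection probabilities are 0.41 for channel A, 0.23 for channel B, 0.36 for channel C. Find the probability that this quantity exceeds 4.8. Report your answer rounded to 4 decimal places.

0.5235

Conditional on each channel, P(X > 4.8): A: 0.522752; B: 0.437103; C: 0.579578.
By total probability, P(X > 4.8) = 0.41·0.522752 + 0.23·0.437103 + 0.36·0.579578 = 0.52351.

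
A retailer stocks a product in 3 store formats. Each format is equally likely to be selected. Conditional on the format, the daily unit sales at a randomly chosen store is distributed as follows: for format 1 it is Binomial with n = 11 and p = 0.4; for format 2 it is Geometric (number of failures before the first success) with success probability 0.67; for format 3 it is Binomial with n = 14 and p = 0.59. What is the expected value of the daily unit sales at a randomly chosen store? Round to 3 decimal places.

Component means — 1: 4.4; 2: 0.492537; 3: 8.26.
E[X] = 0.333333·4.4 + 0.333333·0.492537 + 0.333333·8.26 = 4.38418.

4.384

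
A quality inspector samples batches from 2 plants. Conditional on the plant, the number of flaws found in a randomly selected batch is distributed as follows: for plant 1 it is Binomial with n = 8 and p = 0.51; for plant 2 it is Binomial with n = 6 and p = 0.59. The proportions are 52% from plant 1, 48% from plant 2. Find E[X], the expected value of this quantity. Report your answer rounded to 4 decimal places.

3.8208

Component means — 1: 4.08; 2: 3.54.
E[X] = 0.52·4.08 + 0.48·3.54 = 3.8208.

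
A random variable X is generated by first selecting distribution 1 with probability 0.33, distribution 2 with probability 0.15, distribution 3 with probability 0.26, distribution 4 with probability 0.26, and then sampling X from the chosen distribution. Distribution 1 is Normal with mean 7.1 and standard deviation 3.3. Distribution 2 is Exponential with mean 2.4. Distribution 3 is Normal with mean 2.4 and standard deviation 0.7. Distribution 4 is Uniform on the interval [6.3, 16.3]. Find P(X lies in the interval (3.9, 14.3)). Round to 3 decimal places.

Conditional on each component, P(3.9 < X < 14.3): 1: 0.81934; 2: 0.194327; 3: 0.0160623; 4: 0.8.
By total probability, P(3.9 < X < 14.3) = 0.33·0.81934 + 0.15·0.194327 + 0.26·0.0160623 + 0.26·0.8 = 0.511707.

0.512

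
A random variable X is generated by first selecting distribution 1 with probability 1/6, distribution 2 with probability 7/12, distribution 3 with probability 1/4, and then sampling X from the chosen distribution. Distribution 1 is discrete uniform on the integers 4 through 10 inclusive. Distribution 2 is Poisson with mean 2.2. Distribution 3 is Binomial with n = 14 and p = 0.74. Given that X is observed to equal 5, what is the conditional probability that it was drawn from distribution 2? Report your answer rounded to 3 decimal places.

0.532

Likelihoods P(X=5 | ·): 1: 0.142857; 2: 0.0475866; 3: 0.00241203.
Posterior ∝ prior × likelihood. Numerator for 2: 0.583333·0.0475866 = 0.0277588.
Normalizing constant: 0.166667·0.142857 + 0.583333·0.0475866 + 0.25·0.00241203 = 0.0521714.
P(2 | observation) = 0.0277588 / 0.0521714 = 0.53207.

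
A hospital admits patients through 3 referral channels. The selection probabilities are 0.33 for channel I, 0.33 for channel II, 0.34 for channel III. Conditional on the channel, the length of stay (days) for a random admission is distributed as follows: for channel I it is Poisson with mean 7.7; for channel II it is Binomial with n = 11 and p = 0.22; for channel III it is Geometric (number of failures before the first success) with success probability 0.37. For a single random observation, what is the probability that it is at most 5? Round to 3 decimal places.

Conditional on each channel, P(X ≤ 5): I: 0.220287; II: 0.981357; III: 0.937476.
By total probability, P(X ≤ 5) = 0.33·0.220287 + 0.33·0.981357 + 0.34·0.937476 = 0.715285.

0.715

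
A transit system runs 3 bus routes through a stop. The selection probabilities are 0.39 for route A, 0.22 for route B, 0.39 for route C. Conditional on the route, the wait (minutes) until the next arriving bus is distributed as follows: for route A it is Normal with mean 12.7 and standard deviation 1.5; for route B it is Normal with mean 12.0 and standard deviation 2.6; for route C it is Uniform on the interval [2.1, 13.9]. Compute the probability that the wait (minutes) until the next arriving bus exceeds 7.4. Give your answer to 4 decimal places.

0.8163

Conditional on each route, P(X > 7.4): A: 0.999795; B: 0.961572; C: 0.550847.
By total probability, P(X > 7.4) = 0.39·0.999795 + 0.22·0.961572 + 0.39·0.550847 = 0.816296.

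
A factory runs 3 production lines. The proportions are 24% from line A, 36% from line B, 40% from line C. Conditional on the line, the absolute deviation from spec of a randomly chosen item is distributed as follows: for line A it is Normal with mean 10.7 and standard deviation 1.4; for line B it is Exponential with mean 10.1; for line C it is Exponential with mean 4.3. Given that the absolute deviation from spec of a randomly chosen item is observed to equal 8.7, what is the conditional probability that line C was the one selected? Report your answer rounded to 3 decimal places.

0.236

Likelihoods f(8.7 | ·): A: 0.102713; B: 0.0418392; C: 0.0307498.
Posterior ∝ prior × likelihood. Numerator for C: 0.4·0.0307498 = 0.0122999.
Normalizing constant: 0.24·0.102713 + 0.36·0.0418392 + 0.4·0.0307498 = 0.0520131.
P(C | observation) = 0.0122999 / 0.0520131 = 0.236478.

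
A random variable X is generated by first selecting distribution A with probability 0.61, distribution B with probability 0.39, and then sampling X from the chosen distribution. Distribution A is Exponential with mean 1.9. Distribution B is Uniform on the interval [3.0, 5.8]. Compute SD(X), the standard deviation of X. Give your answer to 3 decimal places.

1.986

Per component, A: μ=1.9, E[X²]=7.22; B: μ=4.4, E[X²]=20.0133.
E[X] = 0.61·1.9 + 0.39·4.4 = 2.875.
E[X²] = 0.61·7.22 + 0.39·20.0133 = 12.2094.
Var(X) = E[X²] − (E[X])² = 12.2094 − 8.26562 = 3.94378.
SD(X) = √3.94378 = 1.98589.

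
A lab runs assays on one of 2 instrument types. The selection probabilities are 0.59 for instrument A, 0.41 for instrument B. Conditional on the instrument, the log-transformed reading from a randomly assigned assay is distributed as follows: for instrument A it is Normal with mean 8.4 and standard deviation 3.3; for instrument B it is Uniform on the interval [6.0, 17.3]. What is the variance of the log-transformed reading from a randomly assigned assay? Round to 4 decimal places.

13.3429

Per component, A: μ=8.4, E[X²]=81.45; B: μ=11.65, E[X²]=146.363.
E[X] = 0.59·8.4 + 0.41·11.65 = 9.7325.
E[X²] = 0.59·81.45 + 0.41·146.363 = 108.064.
Var(X) = E[X²] − (E[X])² = 108.064 − 94.7216 = 13.3429.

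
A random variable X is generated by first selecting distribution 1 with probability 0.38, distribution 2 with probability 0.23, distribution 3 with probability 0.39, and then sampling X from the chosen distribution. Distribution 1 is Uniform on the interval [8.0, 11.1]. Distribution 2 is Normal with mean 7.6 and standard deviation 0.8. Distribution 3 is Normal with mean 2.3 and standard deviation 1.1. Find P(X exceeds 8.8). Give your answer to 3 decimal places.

Conditional on each component, P(X > 8.8): 1: 0.741935; 2: 0.0668072; 3: 1.72e-09.
By total probability, P(X > 8.8) = 0.38·0.741935 + 0.23·0.0668072 + 0.39·1.72e-09 = 0.297301.

0.297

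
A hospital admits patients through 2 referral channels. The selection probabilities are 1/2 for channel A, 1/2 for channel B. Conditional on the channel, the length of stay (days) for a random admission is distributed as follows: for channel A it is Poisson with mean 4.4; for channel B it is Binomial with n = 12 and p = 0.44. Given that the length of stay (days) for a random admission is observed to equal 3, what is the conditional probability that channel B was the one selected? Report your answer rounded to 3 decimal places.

0.368

Likelihoods P(X=3 | ·): A: 0.174305; B: 0.101502.
Posterior ∝ prior × likelihood. Numerator for B: 0.5·0.101502 = 0.0507508.
Normalizing constant: 0.5·0.174305 + 0.5·0.101502 = 0.137904.
P(B | observation) = 0.0507508 / 0.137904 = 0.368017.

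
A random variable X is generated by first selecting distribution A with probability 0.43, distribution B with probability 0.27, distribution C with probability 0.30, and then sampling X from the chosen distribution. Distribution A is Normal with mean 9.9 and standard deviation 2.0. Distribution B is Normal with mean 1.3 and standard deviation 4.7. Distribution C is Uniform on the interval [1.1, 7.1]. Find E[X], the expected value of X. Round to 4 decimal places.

Component means — A: 9.9; B: 1.3; C: 4.1.
E[X] = 0.43·9.9 + 0.27·1.3 + 0.3·4.1 = 5.838.

5.8380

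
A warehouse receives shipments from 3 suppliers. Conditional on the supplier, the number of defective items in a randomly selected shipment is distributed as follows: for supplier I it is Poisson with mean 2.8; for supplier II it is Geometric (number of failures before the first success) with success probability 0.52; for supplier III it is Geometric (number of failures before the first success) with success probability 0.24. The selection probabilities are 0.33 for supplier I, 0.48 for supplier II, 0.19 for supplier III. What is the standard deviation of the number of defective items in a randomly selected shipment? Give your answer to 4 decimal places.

Per component, I: μ=2.8, E[X²]=10.64; II: μ=0.923077, E[X²]=2.62722; III: μ=3.16667, E[X²]=23.2222.
E[X] = 0.33·2.8 + 0.48·0.923077 + 0.19·3.16667 = 1.96874.
E[X²] = 0.33·10.64 + 0.48·2.62722 + 0.19·23.2222 = 9.18449.
Var(X) = E[X²] − (E[X])² = 9.18449 − 3.87595 = 5.30854.
SD(X) = √5.30854 = 2.30403.

2.3040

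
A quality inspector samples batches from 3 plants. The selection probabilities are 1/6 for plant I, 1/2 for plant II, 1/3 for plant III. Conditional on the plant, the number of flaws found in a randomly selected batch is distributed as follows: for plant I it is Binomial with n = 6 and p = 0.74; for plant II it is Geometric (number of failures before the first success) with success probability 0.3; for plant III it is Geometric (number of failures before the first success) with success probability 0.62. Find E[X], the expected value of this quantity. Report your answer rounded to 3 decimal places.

Component means — I: 4.44; II: 2.33333; III: 0.612903.
E[X] = 0.166667·4.44 + 0.5·2.33333 + 0.333333·0.612903 = 2.11097.

2.111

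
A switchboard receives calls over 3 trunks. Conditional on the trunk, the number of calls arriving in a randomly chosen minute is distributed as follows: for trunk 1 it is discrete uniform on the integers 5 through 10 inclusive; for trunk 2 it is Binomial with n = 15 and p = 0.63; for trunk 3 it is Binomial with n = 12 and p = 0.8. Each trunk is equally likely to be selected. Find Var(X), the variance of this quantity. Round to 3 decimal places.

3.693

Per component, 1: μ=7.5, E[X²]=59.1667; 2: μ=9.45, E[X²]=92.799; 3: μ=9.6, E[X²]=94.08.
E[X] = 0.333333·7.5 + 0.333333·9.45 + 0.333333·9.6 = 8.85.
E[X²] = 0.333333·59.1667 + 0.333333·92.799 + 0.333333·94.08 = 82.0152.
Var(X) = E[X²] − (E[X])² = 82.0152 − 78.3225 = 3.69272.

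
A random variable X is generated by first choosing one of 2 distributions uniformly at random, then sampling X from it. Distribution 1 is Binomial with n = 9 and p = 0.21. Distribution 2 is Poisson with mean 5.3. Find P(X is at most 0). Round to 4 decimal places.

Conditional on each component, P(X ≤ 0): 1: 0.119852; 2: 0.00499159.
By total probability, P(X ≤ 0) = 0.5·0.119852 + 0.5·0.00499159 = 0.0624216.

0.0624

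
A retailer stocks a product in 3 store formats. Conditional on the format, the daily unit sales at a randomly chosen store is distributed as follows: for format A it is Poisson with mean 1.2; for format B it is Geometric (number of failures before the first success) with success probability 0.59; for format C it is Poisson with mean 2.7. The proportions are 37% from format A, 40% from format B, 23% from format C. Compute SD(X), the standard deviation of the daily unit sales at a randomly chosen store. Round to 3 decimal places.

Per component, A: μ=1.2, E[X²]=2.64; B: μ=0.694915, E[X²]=1.66073; C: μ=2.7, E[X²]=9.99.
E[X] = 0.37·1.2 + 0.4·0.694915 + 0.23·2.7 = 1.34297.
E[X²] = 0.37·2.64 + 0.4·1.66073 + 0.23·9.99 = 3.93879.
Var(X) = E[X²] − (E[X])² = 3.93879 − 1.80356 = 2.13523.
SD(X) = √2.13523 = 1.46124.

1.461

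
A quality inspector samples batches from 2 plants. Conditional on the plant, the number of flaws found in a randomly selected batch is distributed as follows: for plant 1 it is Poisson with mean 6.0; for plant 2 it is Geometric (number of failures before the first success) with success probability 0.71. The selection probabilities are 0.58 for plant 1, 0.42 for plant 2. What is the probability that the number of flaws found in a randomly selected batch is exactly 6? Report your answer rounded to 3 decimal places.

Conditional on each plant, P(X = 6): 1: 0.160623; 2: 0.000422325.
By total probability, P(X = 6) = 0.58·0.160623 + 0.42·0.000422325 = 0.0933388.

0.093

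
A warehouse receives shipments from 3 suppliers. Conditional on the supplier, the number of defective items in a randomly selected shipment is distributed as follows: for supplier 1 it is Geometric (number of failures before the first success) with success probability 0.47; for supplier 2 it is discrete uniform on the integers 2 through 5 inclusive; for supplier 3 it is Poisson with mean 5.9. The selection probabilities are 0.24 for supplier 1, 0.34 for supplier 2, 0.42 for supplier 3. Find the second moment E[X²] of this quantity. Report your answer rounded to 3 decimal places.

22.569

For each component E[X²] = Var + (mean)², giving 1: 3.67089; 2: 13.5; 3: 40.71.
Overall E[X²] = 0.24·3.67089 + 0.34·13.5 + 0.42·40.71 = 22.5692.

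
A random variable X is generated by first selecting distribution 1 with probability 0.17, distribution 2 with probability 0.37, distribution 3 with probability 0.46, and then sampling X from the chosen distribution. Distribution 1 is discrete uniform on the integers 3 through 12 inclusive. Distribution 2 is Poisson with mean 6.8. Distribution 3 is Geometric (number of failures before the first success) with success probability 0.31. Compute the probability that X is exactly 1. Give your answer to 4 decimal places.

0.1012

Conditional on each component, P(X = 1): 1: 0; 2: 0.00757367; 3: 0.2139.
By total probability, P(X = 1) = 0.17·0 + 0.37·0.00757367 + 0.46·0.2139 = 0.101196.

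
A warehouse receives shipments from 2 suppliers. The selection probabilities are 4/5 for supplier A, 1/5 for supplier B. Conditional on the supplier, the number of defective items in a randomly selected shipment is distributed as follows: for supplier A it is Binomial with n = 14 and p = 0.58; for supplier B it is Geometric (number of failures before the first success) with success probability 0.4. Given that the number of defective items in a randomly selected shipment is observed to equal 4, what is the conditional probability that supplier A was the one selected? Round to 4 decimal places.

Likelihoods P(X=4 | ·): A: 0.0193481; B: 0.05184.
Posterior ∝ prior × likelihood. Numerator for A: 0.8·0.0193481 = 0.0154785.
Normalizing constant: 0.8·0.0193481 + 0.2·0.05184 = 0.0258465.
P(A | observation) = 0.0154785 / 0.0258465 = 0.598863.

0.5989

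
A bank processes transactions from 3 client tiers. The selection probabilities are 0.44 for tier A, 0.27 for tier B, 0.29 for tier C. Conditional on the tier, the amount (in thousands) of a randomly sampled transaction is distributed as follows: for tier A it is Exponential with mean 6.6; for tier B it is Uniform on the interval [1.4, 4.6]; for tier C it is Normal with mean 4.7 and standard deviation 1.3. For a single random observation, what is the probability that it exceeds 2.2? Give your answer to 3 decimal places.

0.800

Conditional on each tier, P(X > 2.2): A: 0.716531; B: 0.75; C: 0.972765.
By total probability, P(X > 2.2) = 0.44·0.716531 + 0.27·0.75 + 0.29·0.972765 = 0.799876.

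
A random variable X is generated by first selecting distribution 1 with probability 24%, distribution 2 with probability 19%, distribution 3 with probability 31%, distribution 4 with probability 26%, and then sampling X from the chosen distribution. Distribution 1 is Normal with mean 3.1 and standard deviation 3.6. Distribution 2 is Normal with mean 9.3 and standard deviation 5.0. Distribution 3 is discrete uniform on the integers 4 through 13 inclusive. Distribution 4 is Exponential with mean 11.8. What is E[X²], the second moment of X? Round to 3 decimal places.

123.960

For each component E[X²] = Var + (mean)², giving 1: 22.57; 2: 111.49; 3: 80.5; 4: 278.48.
Overall E[X²] = 0.24·22.57 + 0.19·111.49 + 0.31·80.5 + 0.26·278.48 = 123.96.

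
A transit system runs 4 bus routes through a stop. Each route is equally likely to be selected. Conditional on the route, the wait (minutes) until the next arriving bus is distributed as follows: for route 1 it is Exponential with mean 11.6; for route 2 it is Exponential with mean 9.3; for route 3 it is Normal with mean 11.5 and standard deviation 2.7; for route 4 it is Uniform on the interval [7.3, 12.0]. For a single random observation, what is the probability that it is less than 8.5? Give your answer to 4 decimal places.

0.3768

Conditional on each route, P(X < 8.5): 1: 0.519419; 2: 0.599074; 3: 0.13326; 4: 0.255319.
By total probability, P(X < 8.5) = 0.25·0.519419 + 0.25·0.599074 + 0.25·0.13326 + 0.25·0.255319 = 0.376768.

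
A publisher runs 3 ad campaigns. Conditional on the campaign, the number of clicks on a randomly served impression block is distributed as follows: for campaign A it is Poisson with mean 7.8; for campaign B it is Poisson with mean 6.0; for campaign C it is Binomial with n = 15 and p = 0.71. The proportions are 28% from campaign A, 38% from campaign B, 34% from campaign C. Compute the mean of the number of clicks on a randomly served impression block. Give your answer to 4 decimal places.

8.0850

Component means — A: 7.8; B: 6; C: 10.65.
E[X] = 0.28·7.8 + 0.38·6 + 0.34·10.65 = 8.085.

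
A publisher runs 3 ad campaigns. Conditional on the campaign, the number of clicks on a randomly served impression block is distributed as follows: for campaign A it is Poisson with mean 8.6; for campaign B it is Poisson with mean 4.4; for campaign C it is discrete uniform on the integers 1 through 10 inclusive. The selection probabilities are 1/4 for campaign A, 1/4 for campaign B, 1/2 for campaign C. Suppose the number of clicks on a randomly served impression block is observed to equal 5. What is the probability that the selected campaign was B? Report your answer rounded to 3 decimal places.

Likelihoods P(X=5 | ·): A: 0.0721736; B: 0.168728; C: 0.1.
Posterior ∝ prior × likelihood. Numerator for B: 0.25·0.168728 = 0.0421819.
Normalizing constant: 0.25·0.0721736 + 0.25·0.168728 + 0.5·0.1 = 0.110225.
P(B | observation) = 0.0421819 / 0.110225 = 0.382688.

0.383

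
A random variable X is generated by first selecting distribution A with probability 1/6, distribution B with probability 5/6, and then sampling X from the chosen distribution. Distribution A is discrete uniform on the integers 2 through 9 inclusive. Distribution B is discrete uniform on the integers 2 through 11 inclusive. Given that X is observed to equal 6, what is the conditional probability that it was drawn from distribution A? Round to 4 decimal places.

Likelihoods P(X=6 | ·): A: 0.125; B: 0.1.
Posterior ∝ prior × likelihood. Numerator for A: 0.166667·0.125 = 0.0208333.
Normalizing constant: 0.166667·0.125 + 0.833333·0.1 = 0.104167.
P(A | observation) = 0.0208333 / 0.104167 = 0.2.

0.2000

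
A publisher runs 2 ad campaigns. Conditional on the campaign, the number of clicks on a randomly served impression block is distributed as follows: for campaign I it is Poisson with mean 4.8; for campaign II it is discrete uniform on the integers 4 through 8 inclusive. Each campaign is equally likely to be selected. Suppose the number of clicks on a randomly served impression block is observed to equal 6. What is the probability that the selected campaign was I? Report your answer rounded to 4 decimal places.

Likelihoods P(X=6 | ·): I: 0.139798; II: 0.2.
Posterior ∝ prior × likelihood. Numerator for I: 0.5·0.139798 = 0.0698991.
Normalizing constant: 0.5·0.139798 + 0.5·0.2 = 0.169899.
P(I | observation) = 0.0698991 / 0.169899 = 0.411415.

0.4114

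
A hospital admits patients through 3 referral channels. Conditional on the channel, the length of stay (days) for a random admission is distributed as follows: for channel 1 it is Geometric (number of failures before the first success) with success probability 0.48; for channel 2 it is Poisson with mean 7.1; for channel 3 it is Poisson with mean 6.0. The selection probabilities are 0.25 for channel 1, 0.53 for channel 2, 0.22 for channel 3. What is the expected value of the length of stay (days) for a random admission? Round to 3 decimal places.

Component means — 1: 1.08333; 2: 7.1; 3: 6.
E[X] = 0.25·1.08333 + 0.53·7.1 + 0.22·6 = 5.35383.

5.354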